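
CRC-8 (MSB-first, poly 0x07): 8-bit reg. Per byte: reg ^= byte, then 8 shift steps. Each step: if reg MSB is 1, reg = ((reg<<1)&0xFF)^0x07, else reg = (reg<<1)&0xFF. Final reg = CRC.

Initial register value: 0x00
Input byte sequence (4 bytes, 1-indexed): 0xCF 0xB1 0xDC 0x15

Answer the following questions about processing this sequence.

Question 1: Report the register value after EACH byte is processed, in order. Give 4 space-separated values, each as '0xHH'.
0x63 0x30 0x8A 0xD4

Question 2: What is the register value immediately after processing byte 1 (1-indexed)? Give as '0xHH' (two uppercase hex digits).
Answer: 0x63

Derivation:
After byte 1 (0xCF): reg=0x63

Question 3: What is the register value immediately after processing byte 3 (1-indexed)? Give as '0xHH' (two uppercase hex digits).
After byte 1 (0xCF): reg=0x63
After byte 2 (0xB1): reg=0x30
After byte 3 (0xDC): reg=0x8A

Answer: 0x8A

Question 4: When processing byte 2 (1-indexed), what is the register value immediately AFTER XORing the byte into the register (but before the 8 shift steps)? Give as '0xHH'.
Register before byte 2: 0x63
Byte 2: 0xB1
0x63 XOR 0xB1 = 0xD2

Answer: 0xD2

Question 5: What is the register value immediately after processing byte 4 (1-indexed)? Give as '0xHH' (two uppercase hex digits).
Answer: 0xD4

Derivation:
After byte 1 (0xCF): reg=0x63
After byte 2 (0xB1): reg=0x30
After byte 3 (0xDC): reg=0x8A
After byte 4 (0x15): reg=0xD4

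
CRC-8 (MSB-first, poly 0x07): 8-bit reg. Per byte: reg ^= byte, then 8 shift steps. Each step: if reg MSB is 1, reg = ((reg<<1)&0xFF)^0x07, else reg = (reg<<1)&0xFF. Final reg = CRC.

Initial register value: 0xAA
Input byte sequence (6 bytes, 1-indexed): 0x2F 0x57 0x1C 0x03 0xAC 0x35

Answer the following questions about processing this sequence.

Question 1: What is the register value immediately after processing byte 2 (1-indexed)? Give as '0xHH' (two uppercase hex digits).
Answer: 0x55

Derivation:
After byte 1 (0x2F): reg=0x92
After byte 2 (0x57): reg=0x55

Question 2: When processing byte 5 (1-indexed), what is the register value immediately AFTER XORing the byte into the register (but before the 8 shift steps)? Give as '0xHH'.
Answer: 0x43

Derivation:
Register before byte 5: 0xEF
Byte 5: 0xAC
0xEF XOR 0xAC = 0x43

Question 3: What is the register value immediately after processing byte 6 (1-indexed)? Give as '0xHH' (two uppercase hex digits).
After byte 1 (0x2F): reg=0x92
After byte 2 (0x57): reg=0x55
After byte 3 (0x1C): reg=0xF8
After byte 4 (0x03): reg=0xEF
After byte 5 (0xAC): reg=0xCE
After byte 6 (0x35): reg=0xEF

Answer: 0xEF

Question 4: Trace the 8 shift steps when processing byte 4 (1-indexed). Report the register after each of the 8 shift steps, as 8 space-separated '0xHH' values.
Answer: 0xF1 0xE5 0xCD 0x9D 0x3D 0x7A 0xF4 0xEF

Derivation:
After byte 1 (0x2F): reg=0x92
After byte 2 (0x57): reg=0x55
After byte 3 (0x1C): reg=0xF8
Register before byte 4: 0xF8
After XOR with byte 0x03: 0xFB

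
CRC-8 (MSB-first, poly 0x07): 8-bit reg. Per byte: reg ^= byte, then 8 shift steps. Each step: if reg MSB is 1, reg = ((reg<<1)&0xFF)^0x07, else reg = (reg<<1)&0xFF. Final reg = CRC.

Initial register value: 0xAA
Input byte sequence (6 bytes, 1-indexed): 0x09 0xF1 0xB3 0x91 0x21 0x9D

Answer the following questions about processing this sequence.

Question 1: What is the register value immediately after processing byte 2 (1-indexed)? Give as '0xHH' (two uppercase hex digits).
After byte 1 (0x09): reg=0x60
After byte 2 (0xF1): reg=0xFE

Answer: 0xFE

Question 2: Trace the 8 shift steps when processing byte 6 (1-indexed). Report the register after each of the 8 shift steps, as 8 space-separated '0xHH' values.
Answer: 0x35 0x6A 0xD4 0xAF 0x59 0xB2 0x63 0xC6

Derivation:
After byte 1 (0x09): reg=0x60
After byte 2 (0xF1): reg=0xFE
After byte 3 (0xB3): reg=0xE4
After byte 4 (0x91): reg=0x4C
After byte 5 (0x21): reg=0x04
Register before byte 6: 0x04
After XOR with byte 0x9D: 0x99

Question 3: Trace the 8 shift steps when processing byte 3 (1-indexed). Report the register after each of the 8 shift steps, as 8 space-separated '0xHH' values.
Answer: 0x9A 0x33 0x66 0xCC 0x9F 0x39 0x72 0xE4

Derivation:
After byte 1 (0x09): reg=0x60
After byte 2 (0xF1): reg=0xFE
Register before byte 3: 0xFE
After XOR with byte 0xB3: 0x4D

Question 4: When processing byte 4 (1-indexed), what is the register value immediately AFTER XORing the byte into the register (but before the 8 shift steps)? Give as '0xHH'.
Register before byte 4: 0xE4
Byte 4: 0x91
0xE4 XOR 0x91 = 0x75

Answer: 0x75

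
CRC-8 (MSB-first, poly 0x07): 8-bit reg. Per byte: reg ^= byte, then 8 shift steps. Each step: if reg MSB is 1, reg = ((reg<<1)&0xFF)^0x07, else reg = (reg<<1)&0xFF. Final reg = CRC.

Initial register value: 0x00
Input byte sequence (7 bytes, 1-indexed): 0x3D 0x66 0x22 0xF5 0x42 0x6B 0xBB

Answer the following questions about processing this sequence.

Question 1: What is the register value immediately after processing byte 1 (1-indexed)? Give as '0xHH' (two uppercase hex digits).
After byte 1 (0x3D): reg=0xB3

Answer: 0xB3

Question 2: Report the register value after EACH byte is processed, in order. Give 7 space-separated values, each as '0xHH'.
0xB3 0x25 0x15 0xAE 0x8A 0xA9 0x7E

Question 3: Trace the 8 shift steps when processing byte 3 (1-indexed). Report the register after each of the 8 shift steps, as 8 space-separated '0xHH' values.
After byte 1 (0x3D): reg=0xB3
After byte 2 (0x66): reg=0x25
Register before byte 3: 0x25
After XOR with byte 0x22: 0x07

Answer: 0x0E 0x1C 0x38 0x70 0xE0 0xC7 0x89 0x15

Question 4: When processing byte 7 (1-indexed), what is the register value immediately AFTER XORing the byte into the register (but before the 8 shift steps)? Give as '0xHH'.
Register before byte 7: 0xA9
Byte 7: 0xBB
0xA9 XOR 0xBB = 0x12

Answer: 0x12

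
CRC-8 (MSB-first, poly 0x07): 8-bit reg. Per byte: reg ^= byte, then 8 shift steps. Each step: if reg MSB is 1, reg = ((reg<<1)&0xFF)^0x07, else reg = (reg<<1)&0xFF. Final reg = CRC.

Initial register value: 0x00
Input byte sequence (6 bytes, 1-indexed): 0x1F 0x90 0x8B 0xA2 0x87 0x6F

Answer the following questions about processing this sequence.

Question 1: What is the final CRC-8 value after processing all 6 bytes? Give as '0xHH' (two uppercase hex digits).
After byte 1 (0x1F): reg=0x5D
After byte 2 (0x90): reg=0x6D
After byte 3 (0x8B): reg=0xBC
After byte 4 (0xA2): reg=0x5A
After byte 5 (0x87): reg=0x1D
After byte 6 (0x6F): reg=0x59

Answer: 0x59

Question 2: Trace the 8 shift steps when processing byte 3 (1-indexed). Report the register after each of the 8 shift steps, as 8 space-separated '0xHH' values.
After byte 1 (0x1F): reg=0x5D
After byte 2 (0x90): reg=0x6D
Register before byte 3: 0x6D
After XOR with byte 0x8B: 0xE6

Answer: 0xCB 0x91 0x25 0x4A 0x94 0x2F 0x5E 0xBC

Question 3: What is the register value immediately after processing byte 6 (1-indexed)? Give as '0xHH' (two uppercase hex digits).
Answer: 0x59

Derivation:
After byte 1 (0x1F): reg=0x5D
After byte 2 (0x90): reg=0x6D
After byte 3 (0x8B): reg=0xBC
After byte 4 (0xA2): reg=0x5A
After byte 5 (0x87): reg=0x1D
After byte 6 (0x6F): reg=0x59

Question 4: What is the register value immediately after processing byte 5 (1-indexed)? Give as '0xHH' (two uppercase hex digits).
After byte 1 (0x1F): reg=0x5D
After byte 2 (0x90): reg=0x6D
After byte 3 (0x8B): reg=0xBC
After byte 4 (0xA2): reg=0x5A
After byte 5 (0x87): reg=0x1D

Answer: 0x1D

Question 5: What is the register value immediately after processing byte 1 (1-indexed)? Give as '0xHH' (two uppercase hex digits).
After byte 1 (0x1F): reg=0x5D

Answer: 0x5D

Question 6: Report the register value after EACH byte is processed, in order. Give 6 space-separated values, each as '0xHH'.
0x5D 0x6D 0xBC 0x5A 0x1D 0x59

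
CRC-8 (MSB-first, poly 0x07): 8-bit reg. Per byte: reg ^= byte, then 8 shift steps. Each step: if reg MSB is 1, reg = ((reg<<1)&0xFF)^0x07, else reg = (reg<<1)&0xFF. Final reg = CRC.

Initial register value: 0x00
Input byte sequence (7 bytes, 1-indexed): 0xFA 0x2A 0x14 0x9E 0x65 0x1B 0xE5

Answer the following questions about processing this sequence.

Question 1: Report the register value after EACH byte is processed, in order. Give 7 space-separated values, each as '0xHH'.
0xE8 0x40 0xAB 0x8B 0x84 0xD4 0x97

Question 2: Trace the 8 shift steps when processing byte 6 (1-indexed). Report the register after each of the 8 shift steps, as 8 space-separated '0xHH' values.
After byte 1 (0xFA): reg=0xE8
After byte 2 (0x2A): reg=0x40
After byte 3 (0x14): reg=0xAB
After byte 4 (0x9E): reg=0x8B
After byte 5 (0x65): reg=0x84
Register before byte 6: 0x84
After XOR with byte 0x1B: 0x9F

Answer: 0x39 0x72 0xE4 0xCF 0x99 0x35 0x6A 0xD4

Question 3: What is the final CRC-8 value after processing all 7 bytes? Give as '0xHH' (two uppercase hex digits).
Answer: 0x97

Derivation:
After byte 1 (0xFA): reg=0xE8
After byte 2 (0x2A): reg=0x40
After byte 3 (0x14): reg=0xAB
After byte 4 (0x9E): reg=0x8B
After byte 5 (0x65): reg=0x84
After byte 6 (0x1B): reg=0xD4
After byte 7 (0xE5): reg=0x97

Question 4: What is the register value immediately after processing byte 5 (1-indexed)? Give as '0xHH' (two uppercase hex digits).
Answer: 0x84

Derivation:
After byte 1 (0xFA): reg=0xE8
After byte 2 (0x2A): reg=0x40
After byte 3 (0x14): reg=0xAB
After byte 4 (0x9E): reg=0x8B
After byte 5 (0x65): reg=0x84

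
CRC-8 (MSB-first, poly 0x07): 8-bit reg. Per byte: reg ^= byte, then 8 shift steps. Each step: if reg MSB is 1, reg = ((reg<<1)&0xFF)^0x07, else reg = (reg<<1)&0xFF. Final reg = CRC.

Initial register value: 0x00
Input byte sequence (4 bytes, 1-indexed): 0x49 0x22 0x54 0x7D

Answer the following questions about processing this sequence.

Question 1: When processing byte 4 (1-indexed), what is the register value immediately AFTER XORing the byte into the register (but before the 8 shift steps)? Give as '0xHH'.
Answer: 0xEE

Derivation:
Register before byte 4: 0x93
Byte 4: 0x7D
0x93 XOR 0x7D = 0xEE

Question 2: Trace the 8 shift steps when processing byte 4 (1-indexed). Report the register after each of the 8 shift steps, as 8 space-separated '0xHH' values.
Answer: 0xDB 0xB1 0x65 0xCA 0x93 0x21 0x42 0x84

Derivation:
After byte 1 (0x49): reg=0xF8
After byte 2 (0x22): reg=0x08
After byte 3 (0x54): reg=0x93
Register before byte 4: 0x93
After XOR with byte 0x7D: 0xEE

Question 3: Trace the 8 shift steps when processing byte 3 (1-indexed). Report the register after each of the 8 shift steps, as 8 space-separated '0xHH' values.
Answer: 0xB8 0x77 0xEE 0xDB 0xB1 0x65 0xCA 0x93

Derivation:
After byte 1 (0x49): reg=0xF8
After byte 2 (0x22): reg=0x08
Register before byte 3: 0x08
After XOR with byte 0x54: 0x5C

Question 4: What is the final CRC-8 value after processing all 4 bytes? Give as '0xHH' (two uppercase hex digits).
Answer: 0x84

Derivation:
After byte 1 (0x49): reg=0xF8
After byte 2 (0x22): reg=0x08
After byte 3 (0x54): reg=0x93
After byte 4 (0x7D): reg=0x84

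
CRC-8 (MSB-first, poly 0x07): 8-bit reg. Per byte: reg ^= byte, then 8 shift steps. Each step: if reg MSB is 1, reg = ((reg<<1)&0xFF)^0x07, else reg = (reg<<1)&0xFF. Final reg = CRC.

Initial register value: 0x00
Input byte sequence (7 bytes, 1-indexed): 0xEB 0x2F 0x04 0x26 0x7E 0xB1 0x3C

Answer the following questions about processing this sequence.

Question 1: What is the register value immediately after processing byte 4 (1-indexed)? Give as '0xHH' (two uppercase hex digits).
Answer: 0x4C

Derivation:
After byte 1 (0xEB): reg=0x9F
After byte 2 (0x2F): reg=0x19
After byte 3 (0x04): reg=0x53
After byte 4 (0x26): reg=0x4C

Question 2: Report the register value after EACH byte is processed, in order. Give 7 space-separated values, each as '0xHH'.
0x9F 0x19 0x53 0x4C 0x9E 0xCD 0xD9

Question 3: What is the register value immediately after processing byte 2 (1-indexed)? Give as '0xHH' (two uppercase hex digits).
After byte 1 (0xEB): reg=0x9F
After byte 2 (0x2F): reg=0x19

Answer: 0x19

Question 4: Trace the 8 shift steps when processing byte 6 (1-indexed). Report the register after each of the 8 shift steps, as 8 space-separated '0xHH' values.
Answer: 0x5E 0xBC 0x7F 0xFE 0xFB 0xF1 0xE5 0xCD

Derivation:
After byte 1 (0xEB): reg=0x9F
After byte 2 (0x2F): reg=0x19
After byte 3 (0x04): reg=0x53
After byte 4 (0x26): reg=0x4C
After byte 5 (0x7E): reg=0x9E
Register before byte 6: 0x9E
After XOR with byte 0xB1: 0x2F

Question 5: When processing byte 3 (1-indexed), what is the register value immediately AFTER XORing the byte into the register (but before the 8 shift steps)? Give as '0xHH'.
Answer: 0x1D

Derivation:
Register before byte 3: 0x19
Byte 3: 0x04
0x19 XOR 0x04 = 0x1D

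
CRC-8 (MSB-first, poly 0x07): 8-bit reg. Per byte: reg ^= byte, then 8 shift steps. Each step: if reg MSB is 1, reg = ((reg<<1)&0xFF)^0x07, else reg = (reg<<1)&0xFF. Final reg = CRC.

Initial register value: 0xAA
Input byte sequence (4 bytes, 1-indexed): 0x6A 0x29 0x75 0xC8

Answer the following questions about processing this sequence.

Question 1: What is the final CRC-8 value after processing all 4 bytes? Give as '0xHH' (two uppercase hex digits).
After byte 1 (0x6A): reg=0x4E
After byte 2 (0x29): reg=0x32
After byte 3 (0x75): reg=0xD2
After byte 4 (0xC8): reg=0x46

Answer: 0x46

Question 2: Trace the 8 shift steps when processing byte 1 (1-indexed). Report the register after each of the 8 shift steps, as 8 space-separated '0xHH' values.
Answer: 0x87 0x09 0x12 0x24 0x48 0x90 0x27 0x4E

Derivation:
Register before byte 1: 0xAA
After XOR with byte 0x6A: 0xC0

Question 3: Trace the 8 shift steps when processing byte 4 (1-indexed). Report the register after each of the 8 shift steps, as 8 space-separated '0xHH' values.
After byte 1 (0x6A): reg=0x4E
After byte 2 (0x29): reg=0x32
After byte 3 (0x75): reg=0xD2
Register before byte 4: 0xD2
After XOR with byte 0xC8: 0x1A

Answer: 0x34 0x68 0xD0 0xA7 0x49 0x92 0x23 0x46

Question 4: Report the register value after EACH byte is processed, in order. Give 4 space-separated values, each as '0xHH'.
0x4E 0x32 0xD2 0x46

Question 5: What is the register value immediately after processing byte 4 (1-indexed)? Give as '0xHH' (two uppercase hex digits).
Answer: 0x46

Derivation:
After byte 1 (0x6A): reg=0x4E
After byte 2 (0x29): reg=0x32
After byte 3 (0x75): reg=0xD2
After byte 4 (0xC8): reg=0x46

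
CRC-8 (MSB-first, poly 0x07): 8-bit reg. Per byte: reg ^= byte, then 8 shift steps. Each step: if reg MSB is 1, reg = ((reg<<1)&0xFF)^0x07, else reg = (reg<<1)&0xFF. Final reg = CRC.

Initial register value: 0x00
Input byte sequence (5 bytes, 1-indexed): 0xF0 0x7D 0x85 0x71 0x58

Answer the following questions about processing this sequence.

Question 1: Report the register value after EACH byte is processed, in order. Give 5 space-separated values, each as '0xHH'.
0xDE 0x60 0xB5 0x52 0x36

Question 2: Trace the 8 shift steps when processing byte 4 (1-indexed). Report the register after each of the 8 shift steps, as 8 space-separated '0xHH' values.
Answer: 0x8F 0x19 0x32 0x64 0xC8 0x97 0x29 0x52

Derivation:
After byte 1 (0xF0): reg=0xDE
After byte 2 (0x7D): reg=0x60
After byte 3 (0x85): reg=0xB5
Register before byte 4: 0xB5
After XOR with byte 0x71: 0xC4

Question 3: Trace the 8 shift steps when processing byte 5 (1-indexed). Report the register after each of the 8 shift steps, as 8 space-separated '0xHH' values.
After byte 1 (0xF0): reg=0xDE
After byte 2 (0x7D): reg=0x60
After byte 3 (0x85): reg=0xB5
After byte 4 (0x71): reg=0x52
Register before byte 5: 0x52
After XOR with byte 0x58: 0x0A

Answer: 0x14 0x28 0x50 0xA0 0x47 0x8E 0x1B 0x36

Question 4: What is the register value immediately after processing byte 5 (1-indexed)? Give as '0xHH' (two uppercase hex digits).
Answer: 0x36

Derivation:
After byte 1 (0xF0): reg=0xDE
After byte 2 (0x7D): reg=0x60
After byte 3 (0x85): reg=0xB5
After byte 4 (0x71): reg=0x52
After byte 5 (0x58): reg=0x36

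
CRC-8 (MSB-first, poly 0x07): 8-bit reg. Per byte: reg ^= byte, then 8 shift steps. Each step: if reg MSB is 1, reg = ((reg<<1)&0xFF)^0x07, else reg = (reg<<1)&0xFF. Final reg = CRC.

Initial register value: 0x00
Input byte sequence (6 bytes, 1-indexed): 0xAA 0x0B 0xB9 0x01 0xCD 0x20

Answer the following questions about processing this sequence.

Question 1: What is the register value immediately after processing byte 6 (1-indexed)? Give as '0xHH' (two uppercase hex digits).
After byte 1 (0xAA): reg=0x5F
After byte 2 (0x0B): reg=0xAB
After byte 3 (0xB9): reg=0x7E
After byte 4 (0x01): reg=0x7A
After byte 5 (0xCD): reg=0x0C
After byte 6 (0x20): reg=0xC4

Answer: 0xC4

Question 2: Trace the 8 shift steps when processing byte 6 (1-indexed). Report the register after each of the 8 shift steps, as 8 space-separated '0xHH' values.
Answer: 0x58 0xB0 0x67 0xCE 0x9B 0x31 0x62 0xC4

Derivation:
After byte 1 (0xAA): reg=0x5F
After byte 2 (0x0B): reg=0xAB
After byte 3 (0xB9): reg=0x7E
After byte 4 (0x01): reg=0x7A
After byte 5 (0xCD): reg=0x0C
Register before byte 6: 0x0C
After XOR with byte 0x20: 0x2C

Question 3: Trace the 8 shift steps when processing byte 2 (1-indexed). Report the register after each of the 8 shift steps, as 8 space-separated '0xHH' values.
Answer: 0xA8 0x57 0xAE 0x5B 0xB6 0x6B 0xD6 0xAB

Derivation:
After byte 1 (0xAA): reg=0x5F
Register before byte 2: 0x5F
After XOR with byte 0x0B: 0x54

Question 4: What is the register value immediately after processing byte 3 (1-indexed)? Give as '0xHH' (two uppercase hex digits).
After byte 1 (0xAA): reg=0x5F
After byte 2 (0x0B): reg=0xAB
After byte 3 (0xB9): reg=0x7E

Answer: 0x7E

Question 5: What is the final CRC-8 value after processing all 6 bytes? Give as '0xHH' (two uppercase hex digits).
Answer: 0xC4

Derivation:
After byte 1 (0xAA): reg=0x5F
After byte 2 (0x0B): reg=0xAB
After byte 3 (0xB9): reg=0x7E
After byte 4 (0x01): reg=0x7A
After byte 5 (0xCD): reg=0x0C
After byte 6 (0x20): reg=0xC4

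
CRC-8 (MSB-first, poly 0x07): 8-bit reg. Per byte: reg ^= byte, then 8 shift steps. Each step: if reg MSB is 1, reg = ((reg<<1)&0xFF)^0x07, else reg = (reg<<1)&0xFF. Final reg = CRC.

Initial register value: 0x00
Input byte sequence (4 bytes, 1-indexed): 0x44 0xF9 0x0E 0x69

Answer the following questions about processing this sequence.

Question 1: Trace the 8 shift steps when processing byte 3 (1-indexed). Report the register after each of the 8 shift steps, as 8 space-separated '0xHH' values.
After byte 1 (0x44): reg=0xDB
After byte 2 (0xF9): reg=0xEE
Register before byte 3: 0xEE
After XOR with byte 0x0E: 0xE0

Answer: 0xC7 0x89 0x15 0x2A 0x54 0xA8 0x57 0xAE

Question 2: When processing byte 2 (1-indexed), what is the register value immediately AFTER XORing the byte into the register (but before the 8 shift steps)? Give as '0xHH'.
Answer: 0x22

Derivation:
Register before byte 2: 0xDB
Byte 2: 0xF9
0xDB XOR 0xF9 = 0x22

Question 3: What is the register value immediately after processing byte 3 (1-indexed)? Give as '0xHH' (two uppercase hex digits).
After byte 1 (0x44): reg=0xDB
After byte 2 (0xF9): reg=0xEE
After byte 3 (0x0E): reg=0xAE

Answer: 0xAE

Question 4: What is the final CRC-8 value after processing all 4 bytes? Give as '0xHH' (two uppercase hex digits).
After byte 1 (0x44): reg=0xDB
After byte 2 (0xF9): reg=0xEE
After byte 3 (0x0E): reg=0xAE
After byte 4 (0x69): reg=0x5B

Answer: 0x5B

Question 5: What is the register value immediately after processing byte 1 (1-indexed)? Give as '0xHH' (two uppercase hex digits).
Answer: 0xDB

Derivation:
After byte 1 (0x44): reg=0xDB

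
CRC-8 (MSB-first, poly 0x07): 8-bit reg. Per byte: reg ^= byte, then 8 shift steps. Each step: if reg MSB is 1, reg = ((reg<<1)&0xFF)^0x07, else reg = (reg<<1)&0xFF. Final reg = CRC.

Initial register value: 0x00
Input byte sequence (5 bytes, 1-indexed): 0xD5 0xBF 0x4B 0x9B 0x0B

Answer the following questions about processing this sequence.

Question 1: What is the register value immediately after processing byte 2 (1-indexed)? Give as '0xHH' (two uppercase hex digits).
After byte 1 (0xD5): reg=0x25
After byte 2 (0xBF): reg=0xCF

Answer: 0xCF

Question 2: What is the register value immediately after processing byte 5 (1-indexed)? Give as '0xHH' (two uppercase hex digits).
Answer: 0xE7

Derivation:
After byte 1 (0xD5): reg=0x25
After byte 2 (0xBF): reg=0xCF
After byte 3 (0x4B): reg=0x95
After byte 4 (0x9B): reg=0x2A
After byte 5 (0x0B): reg=0xE7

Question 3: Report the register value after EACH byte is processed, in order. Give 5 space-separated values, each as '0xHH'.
0x25 0xCF 0x95 0x2A 0xE7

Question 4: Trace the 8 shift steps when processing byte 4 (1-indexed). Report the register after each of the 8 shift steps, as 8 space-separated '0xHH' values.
After byte 1 (0xD5): reg=0x25
After byte 2 (0xBF): reg=0xCF
After byte 3 (0x4B): reg=0x95
Register before byte 4: 0x95
After XOR with byte 0x9B: 0x0E

Answer: 0x1C 0x38 0x70 0xE0 0xC7 0x89 0x15 0x2A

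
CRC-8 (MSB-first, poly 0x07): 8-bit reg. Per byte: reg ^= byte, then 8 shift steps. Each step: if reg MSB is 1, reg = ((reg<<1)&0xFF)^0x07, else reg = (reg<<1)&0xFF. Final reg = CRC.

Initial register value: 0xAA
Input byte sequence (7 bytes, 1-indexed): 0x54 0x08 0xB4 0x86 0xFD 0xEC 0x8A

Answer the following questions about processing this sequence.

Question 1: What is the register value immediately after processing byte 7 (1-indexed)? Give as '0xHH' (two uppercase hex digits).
After byte 1 (0x54): reg=0xF4
After byte 2 (0x08): reg=0xFA
After byte 3 (0xB4): reg=0xED
After byte 4 (0x86): reg=0x16
After byte 5 (0xFD): reg=0x9F
After byte 6 (0xEC): reg=0x5E
After byte 7 (0x8A): reg=0x22

Answer: 0x22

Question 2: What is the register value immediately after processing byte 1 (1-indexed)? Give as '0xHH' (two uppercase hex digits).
After byte 1 (0x54): reg=0xF4

Answer: 0xF4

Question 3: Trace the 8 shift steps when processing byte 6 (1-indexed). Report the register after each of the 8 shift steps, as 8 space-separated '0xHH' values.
Answer: 0xE6 0xCB 0x91 0x25 0x4A 0x94 0x2F 0x5E

Derivation:
After byte 1 (0x54): reg=0xF4
After byte 2 (0x08): reg=0xFA
After byte 3 (0xB4): reg=0xED
After byte 4 (0x86): reg=0x16
After byte 5 (0xFD): reg=0x9F
Register before byte 6: 0x9F
After XOR with byte 0xEC: 0x73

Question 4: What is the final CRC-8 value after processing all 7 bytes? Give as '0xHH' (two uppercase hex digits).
After byte 1 (0x54): reg=0xF4
After byte 2 (0x08): reg=0xFA
After byte 3 (0xB4): reg=0xED
After byte 4 (0x86): reg=0x16
After byte 5 (0xFD): reg=0x9F
After byte 6 (0xEC): reg=0x5E
After byte 7 (0x8A): reg=0x22

Answer: 0x22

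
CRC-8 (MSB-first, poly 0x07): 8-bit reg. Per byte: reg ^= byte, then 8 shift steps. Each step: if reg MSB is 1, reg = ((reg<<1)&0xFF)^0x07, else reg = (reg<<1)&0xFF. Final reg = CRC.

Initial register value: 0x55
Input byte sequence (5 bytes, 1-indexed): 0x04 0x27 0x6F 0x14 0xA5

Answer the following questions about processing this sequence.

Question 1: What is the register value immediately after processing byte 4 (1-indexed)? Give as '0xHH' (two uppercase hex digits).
Answer: 0xE5

Derivation:
After byte 1 (0x04): reg=0xB0
After byte 2 (0x27): reg=0xEC
After byte 3 (0x6F): reg=0x80
After byte 4 (0x14): reg=0xE5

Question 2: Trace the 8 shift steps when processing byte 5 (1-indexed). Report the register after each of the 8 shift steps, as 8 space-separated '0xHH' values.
Answer: 0x80 0x07 0x0E 0x1C 0x38 0x70 0xE0 0xC7

Derivation:
After byte 1 (0x04): reg=0xB0
After byte 2 (0x27): reg=0xEC
After byte 3 (0x6F): reg=0x80
After byte 4 (0x14): reg=0xE5
Register before byte 5: 0xE5
After XOR with byte 0xA5: 0x40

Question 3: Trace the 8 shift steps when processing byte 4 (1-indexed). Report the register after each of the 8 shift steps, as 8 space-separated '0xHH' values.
Answer: 0x2F 0x5E 0xBC 0x7F 0xFE 0xFB 0xF1 0xE5

Derivation:
After byte 1 (0x04): reg=0xB0
After byte 2 (0x27): reg=0xEC
After byte 3 (0x6F): reg=0x80
Register before byte 4: 0x80
After XOR with byte 0x14: 0x94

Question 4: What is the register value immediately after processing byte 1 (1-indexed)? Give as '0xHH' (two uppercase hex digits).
After byte 1 (0x04): reg=0xB0

Answer: 0xB0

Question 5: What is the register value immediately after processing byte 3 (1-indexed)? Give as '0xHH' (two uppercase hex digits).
After byte 1 (0x04): reg=0xB0
After byte 2 (0x27): reg=0xEC
After byte 3 (0x6F): reg=0x80

Answer: 0x80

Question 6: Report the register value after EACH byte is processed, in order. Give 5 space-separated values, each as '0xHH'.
0xB0 0xEC 0x80 0xE5 0xC7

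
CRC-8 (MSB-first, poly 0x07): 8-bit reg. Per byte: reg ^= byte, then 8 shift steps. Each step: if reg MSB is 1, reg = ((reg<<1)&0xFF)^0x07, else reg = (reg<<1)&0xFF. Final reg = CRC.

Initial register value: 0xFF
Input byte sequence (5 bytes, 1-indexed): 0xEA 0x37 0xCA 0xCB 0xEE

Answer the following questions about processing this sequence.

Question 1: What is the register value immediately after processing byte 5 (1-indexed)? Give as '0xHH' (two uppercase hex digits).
Answer: 0xE0

Derivation:
After byte 1 (0xEA): reg=0x6B
After byte 2 (0x37): reg=0x93
After byte 3 (0xCA): reg=0x88
After byte 4 (0xCB): reg=0xCE
After byte 5 (0xEE): reg=0xE0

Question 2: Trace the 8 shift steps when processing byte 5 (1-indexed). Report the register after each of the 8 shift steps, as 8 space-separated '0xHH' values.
After byte 1 (0xEA): reg=0x6B
After byte 2 (0x37): reg=0x93
After byte 3 (0xCA): reg=0x88
After byte 4 (0xCB): reg=0xCE
Register before byte 5: 0xCE
After XOR with byte 0xEE: 0x20

Answer: 0x40 0x80 0x07 0x0E 0x1C 0x38 0x70 0xE0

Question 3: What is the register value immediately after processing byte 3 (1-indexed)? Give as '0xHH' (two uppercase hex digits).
Answer: 0x88

Derivation:
After byte 1 (0xEA): reg=0x6B
After byte 2 (0x37): reg=0x93
After byte 3 (0xCA): reg=0x88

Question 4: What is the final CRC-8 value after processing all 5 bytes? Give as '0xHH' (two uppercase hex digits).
Answer: 0xE0

Derivation:
After byte 1 (0xEA): reg=0x6B
After byte 2 (0x37): reg=0x93
After byte 3 (0xCA): reg=0x88
After byte 4 (0xCB): reg=0xCE
After byte 5 (0xEE): reg=0xE0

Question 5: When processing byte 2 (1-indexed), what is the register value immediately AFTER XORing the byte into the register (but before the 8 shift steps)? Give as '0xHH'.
Register before byte 2: 0x6B
Byte 2: 0x37
0x6B XOR 0x37 = 0x5C

Answer: 0x5C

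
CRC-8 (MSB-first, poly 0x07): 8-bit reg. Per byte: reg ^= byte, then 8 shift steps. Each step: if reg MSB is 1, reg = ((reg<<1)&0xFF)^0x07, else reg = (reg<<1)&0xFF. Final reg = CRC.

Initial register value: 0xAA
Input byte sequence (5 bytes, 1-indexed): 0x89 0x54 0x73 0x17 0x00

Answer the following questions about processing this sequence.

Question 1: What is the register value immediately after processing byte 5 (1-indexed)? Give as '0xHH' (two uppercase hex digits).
Answer: 0x80

Derivation:
After byte 1 (0x89): reg=0xE9
After byte 2 (0x54): reg=0x3A
After byte 3 (0x73): reg=0xF8
After byte 4 (0x17): reg=0x83
After byte 5 (0x00): reg=0x80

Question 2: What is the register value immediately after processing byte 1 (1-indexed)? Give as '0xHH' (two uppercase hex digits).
Answer: 0xE9

Derivation:
After byte 1 (0x89): reg=0xE9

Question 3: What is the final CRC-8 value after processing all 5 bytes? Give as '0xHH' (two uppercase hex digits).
Answer: 0x80

Derivation:
After byte 1 (0x89): reg=0xE9
After byte 2 (0x54): reg=0x3A
After byte 3 (0x73): reg=0xF8
After byte 4 (0x17): reg=0x83
After byte 5 (0x00): reg=0x80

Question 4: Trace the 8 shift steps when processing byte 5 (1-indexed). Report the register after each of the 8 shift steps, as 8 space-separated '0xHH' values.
After byte 1 (0x89): reg=0xE9
After byte 2 (0x54): reg=0x3A
After byte 3 (0x73): reg=0xF8
After byte 4 (0x17): reg=0x83
Register before byte 5: 0x83
After XOR with byte 0x00: 0x83

Answer: 0x01 0x02 0x04 0x08 0x10 0x20 0x40 0x80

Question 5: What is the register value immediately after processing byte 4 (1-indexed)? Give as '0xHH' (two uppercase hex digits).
Answer: 0x83

Derivation:
After byte 1 (0x89): reg=0xE9
After byte 2 (0x54): reg=0x3A
After byte 3 (0x73): reg=0xF8
After byte 4 (0x17): reg=0x83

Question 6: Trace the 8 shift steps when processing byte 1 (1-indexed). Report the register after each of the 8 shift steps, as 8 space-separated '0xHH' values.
Register before byte 1: 0xAA
After XOR with byte 0x89: 0x23

Answer: 0x46 0x8C 0x1F 0x3E 0x7C 0xF8 0xF7 0xE9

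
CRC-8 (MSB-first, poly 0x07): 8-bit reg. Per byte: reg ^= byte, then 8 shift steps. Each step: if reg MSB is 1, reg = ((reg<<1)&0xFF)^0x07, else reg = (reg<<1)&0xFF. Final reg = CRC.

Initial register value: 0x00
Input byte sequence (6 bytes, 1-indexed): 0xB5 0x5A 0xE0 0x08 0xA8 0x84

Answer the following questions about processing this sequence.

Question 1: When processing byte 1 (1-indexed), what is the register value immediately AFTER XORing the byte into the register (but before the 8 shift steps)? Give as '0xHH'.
Register before byte 1: 0x00
Byte 1: 0xB5
0x00 XOR 0xB5 = 0xB5

Answer: 0xB5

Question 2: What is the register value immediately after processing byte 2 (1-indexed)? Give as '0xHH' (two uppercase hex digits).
After byte 1 (0xB5): reg=0x02
After byte 2 (0x5A): reg=0x8F

Answer: 0x8F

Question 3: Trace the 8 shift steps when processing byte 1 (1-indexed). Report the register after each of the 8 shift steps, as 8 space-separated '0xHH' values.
Answer: 0x6D 0xDA 0xB3 0x61 0xC2 0x83 0x01 0x02

Derivation:
Register before byte 1: 0x00
After XOR with byte 0xB5: 0xB5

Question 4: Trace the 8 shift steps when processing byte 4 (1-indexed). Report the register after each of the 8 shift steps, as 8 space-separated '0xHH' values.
Answer: 0x04 0x08 0x10 0x20 0x40 0x80 0x07 0x0E

Derivation:
After byte 1 (0xB5): reg=0x02
After byte 2 (0x5A): reg=0x8F
After byte 3 (0xE0): reg=0x0A
Register before byte 4: 0x0A
After XOR with byte 0x08: 0x02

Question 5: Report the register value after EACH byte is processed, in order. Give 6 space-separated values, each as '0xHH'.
0x02 0x8F 0x0A 0x0E 0x7B 0xF3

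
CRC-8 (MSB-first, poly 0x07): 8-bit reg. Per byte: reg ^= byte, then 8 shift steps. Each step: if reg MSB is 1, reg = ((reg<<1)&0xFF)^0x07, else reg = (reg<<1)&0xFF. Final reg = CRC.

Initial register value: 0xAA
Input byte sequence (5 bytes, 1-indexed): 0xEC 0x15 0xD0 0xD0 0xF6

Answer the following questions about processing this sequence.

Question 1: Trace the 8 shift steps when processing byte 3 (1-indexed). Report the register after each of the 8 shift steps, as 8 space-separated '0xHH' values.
Answer: 0x3B 0x76 0xEC 0xDF 0xB9 0x75 0xEA 0xD3

Derivation:
After byte 1 (0xEC): reg=0xD5
After byte 2 (0x15): reg=0x4E
Register before byte 3: 0x4E
After XOR with byte 0xD0: 0x9E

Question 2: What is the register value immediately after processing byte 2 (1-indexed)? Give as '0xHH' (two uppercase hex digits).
Answer: 0x4E

Derivation:
After byte 1 (0xEC): reg=0xD5
After byte 2 (0x15): reg=0x4E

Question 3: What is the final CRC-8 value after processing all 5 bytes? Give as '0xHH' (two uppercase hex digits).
Answer: 0xF3

Derivation:
After byte 1 (0xEC): reg=0xD5
After byte 2 (0x15): reg=0x4E
After byte 3 (0xD0): reg=0xD3
After byte 4 (0xD0): reg=0x09
After byte 5 (0xF6): reg=0xF3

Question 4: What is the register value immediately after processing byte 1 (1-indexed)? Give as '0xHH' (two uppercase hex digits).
Answer: 0xD5

Derivation:
After byte 1 (0xEC): reg=0xD5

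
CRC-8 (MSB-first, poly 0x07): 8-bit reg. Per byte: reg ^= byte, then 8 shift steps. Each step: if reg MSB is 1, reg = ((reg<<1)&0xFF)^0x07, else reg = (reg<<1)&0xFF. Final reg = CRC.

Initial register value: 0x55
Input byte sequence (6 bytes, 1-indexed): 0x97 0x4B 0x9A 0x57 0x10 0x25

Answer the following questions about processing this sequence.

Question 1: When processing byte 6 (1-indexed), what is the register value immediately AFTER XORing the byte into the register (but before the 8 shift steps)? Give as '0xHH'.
Answer: 0x96

Derivation:
Register before byte 6: 0xB3
Byte 6: 0x25
0xB3 XOR 0x25 = 0x96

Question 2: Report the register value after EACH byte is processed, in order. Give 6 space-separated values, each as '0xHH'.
0x40 0x31 0x58 0x2D 0xB3 0xEB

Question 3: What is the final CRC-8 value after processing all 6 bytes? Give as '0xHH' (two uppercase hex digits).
After byte 1 (0x97): reg=0x40
After byte 2 (0x4B): reg=0x31
After byte 3 (0x9A): reg=0x58
After byte 4 (0x57): reg=0x2D
After byte 5 (0x10): reg=0xB3
After byte 6 (0x25): reg=0xEB

Answer: 0xEB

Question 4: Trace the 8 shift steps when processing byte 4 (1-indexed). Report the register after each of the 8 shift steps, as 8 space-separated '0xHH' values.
After byte 1 (0x97): reg=0x40
After byte 2 (0x4B): reg=0x31
After byte 3 (0x9A): reg=0x58
Register before byte 4: 0x58
After XOR with byte 0x57: 0x0F

Answer: 0x1E 0x3C 0x78 0xF0 0xE7 0xC9 0x95 0x2D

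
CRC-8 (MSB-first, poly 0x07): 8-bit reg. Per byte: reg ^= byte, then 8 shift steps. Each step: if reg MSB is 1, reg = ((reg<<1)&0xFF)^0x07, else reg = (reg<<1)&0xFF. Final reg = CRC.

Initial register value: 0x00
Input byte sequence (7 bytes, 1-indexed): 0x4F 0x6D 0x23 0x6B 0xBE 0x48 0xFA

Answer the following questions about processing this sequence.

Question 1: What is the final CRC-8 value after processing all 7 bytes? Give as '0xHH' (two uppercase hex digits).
After byte 1 (0x4F): reg=0xEA
After byte 2 (0x6D): reg=0x9C
After byte 3 (0x23): reg=0x34
After byte 4 (0x6B): reg=0x9A
After byte 5 (0xBE): reg=0xFC
After byte 6 (0x48): reg=0x05
After byte 7 (0xFA): reg=0xF3

Answer: 0xF3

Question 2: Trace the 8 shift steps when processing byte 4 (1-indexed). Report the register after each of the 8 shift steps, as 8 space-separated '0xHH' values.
After byte 1 (0x4F): reg=0xEA
After byte 2 (0x6D): reg=0x9C
After byte 3 (0x23): reg=0x34
Register before byte 4: 0x34
After XOR with byte 0x6B: 0x5F

Answer: 0xBE 0x7B 0xF6 0xEB 0xD1 0xA5 0x4D 0x9A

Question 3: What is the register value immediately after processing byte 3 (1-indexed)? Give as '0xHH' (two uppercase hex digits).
After byte 1 (0x4F): reg=0xEA
After byte 2 (0x6D): reg=0x9C
After byte 3 (0x23): reg=0x34

Answer: 0x34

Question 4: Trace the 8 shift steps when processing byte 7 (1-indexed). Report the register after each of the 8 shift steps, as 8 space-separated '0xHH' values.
After byte 1 (0x4F): reg=0xEA
After byte 2 (0x6D): reg=0x9C
After byte 3 (0x23): reg=0x34
After byte 4 (0x6B): reg=0x9A
After byte 5 (0xBE): reg=0xFC
After byte 6 (0x48): reg=0x05
Register before byte 7: 0x05
After XOR with byte 0xFA: 0xFF

Answer: 0xF9 0xF5 0xED 0xDD 0xBD 0x7D 0xFA 0xF3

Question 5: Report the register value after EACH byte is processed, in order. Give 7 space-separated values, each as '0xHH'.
0xEA 0x9C 0x34 0x9A 0xFC 0x05 0xF3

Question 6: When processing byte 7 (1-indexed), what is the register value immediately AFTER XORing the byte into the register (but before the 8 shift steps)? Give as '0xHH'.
Register before byte 7: 0x05
Byte 7: 0xFA
0x05 XOR 0xFA = 0xFF

Answer: 0xFF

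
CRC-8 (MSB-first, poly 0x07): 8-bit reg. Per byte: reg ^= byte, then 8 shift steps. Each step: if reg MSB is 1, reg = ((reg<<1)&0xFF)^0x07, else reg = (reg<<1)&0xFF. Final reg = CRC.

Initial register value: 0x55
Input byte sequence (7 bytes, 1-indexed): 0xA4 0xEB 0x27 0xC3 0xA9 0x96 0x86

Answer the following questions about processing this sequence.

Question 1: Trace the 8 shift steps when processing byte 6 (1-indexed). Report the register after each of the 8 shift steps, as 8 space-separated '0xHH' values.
Answer: 0x83 0x01 0x02 0x04 0x08 0x10 0x20 0x40

Derivation:
After byte 1 (0xA4): reg=0xD9
After byte 2 (0xEB): reg=0x9E
After byte 3 (0x27): reg=0x26
After byte 4 (0xC3): reg=0xB5
After byte 5 (0xA9): reg=0x54
Register before byte 6: 0x54
After XOR with byte 0x96: 0xC2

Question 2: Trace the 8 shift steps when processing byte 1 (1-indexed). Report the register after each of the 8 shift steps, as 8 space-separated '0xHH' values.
Answer: 0xE5 0xCD 0x9D 0x3D 0x7A 0xF4 0xEF 0xD9

Derivation:
Register before byte 1: 0x55
After XOR with byte 0xA4: 0xF1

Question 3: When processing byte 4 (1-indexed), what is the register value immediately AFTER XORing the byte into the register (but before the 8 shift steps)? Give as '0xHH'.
Register before byte 4: 0x26
Byte 4: 0xC3
0x26 XOR 0xC3 = 0xE5

Answer: 0xE5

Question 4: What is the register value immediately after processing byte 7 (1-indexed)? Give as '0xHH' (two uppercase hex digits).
After byte 1 (0xA4): reg=0xD9
After byte 2 (0xEB): reg=0x9E
After byte 3 (0x27): reg=0x26
After byte 4 (0xC3): reg=0xB5
After byte 5 (0xA9): reg=0x54
After byte 6 (0x96): reg=0x40
After byte 7 (0x86): reg=0x5C

Answer: 0x5C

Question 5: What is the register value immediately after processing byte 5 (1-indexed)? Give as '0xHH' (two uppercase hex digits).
After byte 1 (0xA4): reg=0xD9
After byte 2 (0xEB): reg=0x9E
After byte 3 (0x27): reg=0x26
After byte 4 (0xC3): reg=0xB5
After byte 5 (0xA9): reg=0x54

Answer: 0x54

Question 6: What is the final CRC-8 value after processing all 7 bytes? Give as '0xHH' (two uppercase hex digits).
Answer: 0x5C

Derivation:
After byte 1 (0xA4): reg=0xD9
After byte 2 (0xEB): reg=0x9E
After byte 3 (0x27): reg=0x26
After byte 4 (0xC3): reg=0xB5
After byte 5 (0xA9): reg=0x54
After byte 6 (0x96): reg=0x40
After byte 7 (0x86): reg=0x5C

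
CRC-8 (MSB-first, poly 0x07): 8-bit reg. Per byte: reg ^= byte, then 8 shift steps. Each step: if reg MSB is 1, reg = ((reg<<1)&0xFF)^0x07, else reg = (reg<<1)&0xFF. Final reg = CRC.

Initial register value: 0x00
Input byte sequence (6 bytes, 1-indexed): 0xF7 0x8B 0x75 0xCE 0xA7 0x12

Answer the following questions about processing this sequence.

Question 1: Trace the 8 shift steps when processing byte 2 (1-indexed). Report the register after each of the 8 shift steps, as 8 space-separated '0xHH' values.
Answer: 0x80 0x07 0x0E 0x1C 0x38 0x70 0xE0 0xC7

Derivation:
After byte 1 (0xF7): reg=0xCB
Register before byte 2: 0xCB
After XOR with byte 0x8B: 0x40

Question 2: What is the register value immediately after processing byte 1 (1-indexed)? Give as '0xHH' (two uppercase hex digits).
After byte 1 (0xF7): reg=0xCB

Answer: 0xCB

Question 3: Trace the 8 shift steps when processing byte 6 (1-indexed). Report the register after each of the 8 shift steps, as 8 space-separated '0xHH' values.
Answer: 0xD2 0xA3 0x41 0x82 0x03 0x06 0x0C 0x18

Derivation:
After byte 1 (0xF7): reg=0xCB
After byte 2 (0x8B): reg=0xC7
After byte 3 (0x75): reg=0x17
After byte 4 (0xCE): reg=0x01
After byte 5 (0xA7): reg=0x7B
Register before byte 6: 0x7B
After XOR with byte 0x12: 0x69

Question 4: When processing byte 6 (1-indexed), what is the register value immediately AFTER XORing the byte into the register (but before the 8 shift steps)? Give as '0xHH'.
Register before byte 6: 0x7B
Byte 6: 0x12
0x7B XOR 0x12 = 0x69

Answer: 0x69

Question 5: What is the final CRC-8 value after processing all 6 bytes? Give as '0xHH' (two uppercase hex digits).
After byte 1 (0xF7): reg=0xCB
After byte 2 (0x8B): reg=0xC7
After byte 3 (0x75): reg=0x17
After byte 4 (0xCE): reg=0x01
After byte 5 (0xA7): reg=0x7B
After byte 6 (0x12): reg=0x18

Answer: 0x18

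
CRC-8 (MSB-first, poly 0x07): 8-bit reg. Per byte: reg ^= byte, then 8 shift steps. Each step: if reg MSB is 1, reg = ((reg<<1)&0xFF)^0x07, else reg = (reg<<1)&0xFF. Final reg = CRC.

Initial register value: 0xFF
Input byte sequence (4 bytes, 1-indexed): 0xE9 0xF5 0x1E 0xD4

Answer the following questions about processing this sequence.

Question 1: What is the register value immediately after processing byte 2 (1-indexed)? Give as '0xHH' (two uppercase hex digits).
Answer: 0xEC

Derivation:
After byte 1 (0xE9): reg=0x62
After byte 2 (0xF5): reg=0xEC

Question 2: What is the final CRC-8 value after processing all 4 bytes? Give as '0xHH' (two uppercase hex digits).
After byte 1 (0xE9): reg=0x62
After byte 2 (0xF5): reg=0xEC
After byte 3 (0x1E): reg=0xD0
After byte 4 (0xD4): reg=0x1C

Answer: 0x1C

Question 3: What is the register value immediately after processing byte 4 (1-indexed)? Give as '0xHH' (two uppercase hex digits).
Answer: 0x1C

Derivation:
After byte 1 (0xE9): reg=0x62
After byte 2 (0xF5): reg=0xEC
After byte 3 (0x1E): reg=0xD0
After byte 4 (0xD4): reg=0x1C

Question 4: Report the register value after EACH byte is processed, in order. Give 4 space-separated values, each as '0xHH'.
0x62 0xEC 0xD0 0x1C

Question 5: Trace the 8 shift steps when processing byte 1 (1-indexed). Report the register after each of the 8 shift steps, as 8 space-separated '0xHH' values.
Answer: 0x2C 0x58 0xB0 0x67 0xCE 0x9B 0x31 0x62

Derivation:
Register before byte 1: 0xFF
After XOR with byte 0xE9: 0x16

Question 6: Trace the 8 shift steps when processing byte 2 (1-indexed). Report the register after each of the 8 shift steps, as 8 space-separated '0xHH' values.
Answer: 0x29 0x52 0xA4 0x4F 0x9E 0x3B 0x76 0xEC

Derivation:
After byte 1 (0xE9): reg=0x62
Register before byte 2: 0x62
After XOR with byte 0xF5: 0x97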